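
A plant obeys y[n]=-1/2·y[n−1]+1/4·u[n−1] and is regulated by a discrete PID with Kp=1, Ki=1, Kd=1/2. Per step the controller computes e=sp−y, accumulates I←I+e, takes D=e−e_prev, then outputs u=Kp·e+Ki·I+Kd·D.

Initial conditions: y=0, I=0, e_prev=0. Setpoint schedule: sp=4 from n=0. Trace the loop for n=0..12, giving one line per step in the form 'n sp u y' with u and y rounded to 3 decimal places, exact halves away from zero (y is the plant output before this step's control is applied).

(exact arithmetic carried between steps; '≈' marks a value shown rounded to 6 d.p. or computed from one; I and e_prev carry over from the previous line; the table rounds u and y to 3 d.p., halves away from zero)
n=0: y=0, sp=4, e=sp−y=4; I=4, D=e−e_prev=4; u=1·4+1·4+1/2·4=10; next y=-1/2·0+1/4·10=2.5
n=1: y=2.5, sp=4, e=sp−y=1.5; I=5.5, D=e−e_prev=-2.5; u=1·1.5+1·5.5+1/2·(-2.5)=5.75; next y=-1/2·2.5+1/4·5.75=0.1875
n=2: y=0.1875, sp=4, e=sp−y=3.8125; I=9.3125, D=e−e_prev=2.3125; u=1·3.8125+1·9.3125+1/2·2.3125=14.28125; next y=-1/2·0.1875+1/4·14.28125≈3.476563
n=3: y≈3.476563, sp=4, e=sp−y≈0.523438; I≈9.835938, D=e−e_prev≈-3.289063; u=1·0.523438+1·9.835938+1/2·(-3.289063)≈8.714844; next y=-1/2·3.476563+1/4·8.714844≈0.440430
n=4: y≈0.440430, sp=4, e=sp−y≈3.559570; I≈13.395508, D=e−e_prev≈3.036133; u=1·3.559570+1·13.395508+1/2·3.036133≈18.473145; next y=-1/2·0.440430+1/4·18.473145≈4.398071
n=5: y≈4.398071, sp=4, e=sp−y≈-0.398071; I≈12.997437, D=e−e_prev≈-3.957642; u=1·(-0.398071)+1·12.997437+1/2·(-3.957642)≈10.620544; next y=-1/2·4.398071+1/4·10.620544≈0.456100
n=6: y≈0.456100, sp=4, e=sp−y≈3.543900; I≈16.541336, D=e−e_prev≈3.941971; u=1·3.543900+1·16.541336+1/2·3.941971≈22.056221; next y=-1/2·0.456100+1/4·22.056221≈5.286005
n=7: y≈5.286005, sp=4, e=sp−y≈-1.286005; I≈15.255331, D=e−e_prev≈-4.829905; u=1·(-1.286005)+1·15.255331+1/2·(-4.829905)≈11.554374; next y=-1/2·5.286005+1/4·11.554374≈0.245591
n=8: y≈0.245591, sp=4, e=sp−y≈3.754409; I≈19.009740, D=e−e_prev≈5.040414; u=1·3.754409+1·19.009740+1/2·5.040414≈25.284356; next y=-1/2·0.245591+1/4·25.284356≈6.198294
n=9: y≈6.198294, sp=4, e=sp−y≈-2.198294; I≈16.811447, D=e−e_prev≈-5.952703; u=1·(-2.198294)+1·16.811447+1/2·(-5.952703)≈11.636802; next y=-1/2·6.198294+1/4·11.636802≈-0.189946
n=10: y≈-0.189946, sp=4, e=sp−y≈4.189946; I≈21.001393, D=e−e_prev≈6.388240; u=1·4.189946+1·21.001393+1/2·6.388240≈28.385459; next y=-1/2·(-0.189946)+1/4·28.385459≈7.191338
n=11: y≈7.191338, sp=4, e=sp−y≈-3.191338; I≈17.810055, D=e−e_prev≈-7.381284; u=1·(-3.191338)+1·17.810055+1/2·(-7.381284)≈10.928075; next y=-1/2·7.191338+1/4·10.928075≈-0.863650
n=12: y≈-0.863650, sp=4, e=sp−y≈4.863650; I≈22.673705, D=e−e_prev≈8.054988; u=1·4.863650+1·22.673705+1/2·8.054988≈31.564850; next y=-1/2·(-0.863650)+1/4·31.564850≈8.323038

0 4 10.000 0.000
1 4 5.750 2.500
2 4 14.281 0.188
3 4 8.715 3.477
4 4 18.473 0.440
5 4 10.621 4.398
6 4 22.056 0.456
7 4 11.554 5.286
8 4 25.284 0.246
9 4 11.637 6.198
10 4 28.385 -0.190
11 4 10.928 7.191
12 4 31.565 -0.864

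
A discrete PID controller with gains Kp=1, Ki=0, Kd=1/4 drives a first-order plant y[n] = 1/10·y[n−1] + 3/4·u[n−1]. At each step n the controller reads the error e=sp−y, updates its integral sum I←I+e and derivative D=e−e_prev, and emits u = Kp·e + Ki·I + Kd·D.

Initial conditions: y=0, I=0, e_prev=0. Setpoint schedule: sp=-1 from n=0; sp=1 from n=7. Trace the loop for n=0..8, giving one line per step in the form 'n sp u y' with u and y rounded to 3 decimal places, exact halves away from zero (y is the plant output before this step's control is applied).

(exact arithmetic carried between steps; '≈' marks a value shown rounded to 6 d.p. or computed from one; I and e_prev carry over from the previous line; the table rounds u and y to 3 d.p., halves away from zero)
n=0: y=0, sp=-1, e=sp−y=-1; I=-1, D=e−e_prev=-1; u=1·(-1)+0·(-1)+1/4·(-1)=-1.25; next y=1/10·0+3/4·(-1.25)=-0.9375
n=1: y=-0.9375, sp=-1, e=sp−y=-0.0625; I=-1.0625, D=e−e_prev=0.9375; u=1·(-0.0625)+0·(-1.0625)+1/4·0.9375=0.171875; next y=1/10·(-0.9375)+3/4·0.171875≈0.035156
n=2: y≈0.035156, sp=-1, e=sp−y≈-1.035156; I≈-2.097656, D=e−e_prev≈-0.972656; u=1·(-1.035156)+0·(-2.097656)+1/4·(-0.972656)≈-1.278320; next y=1/10·0.035156+3/4·(-1.278320)≈-0.955225
n=3: y≈-0.955225, sp=-1, e=sp−y≈-0.044775; I≈-2.142432, D=e−e_prev≈0.990381; u=1·(-0.044775)+0·(-2.142432)+1/4·0.990381≈0.202820; next y=1/10·(-0.955225)+3/4·0.202820≈0.056592
n=4: y≈0.056592, sp=-1, e=sp−y≈-1.056592; I≈-3.199024, D=e−e_prev≈-1.011817; u=1·(-1.056592)+0·(-3.199024)+1/4·(-1.011817)≈-1.309547; next y=1/10·0.056592+3/4·(-1.309547)≈-0.976501
n=5: y≈-0.976501, sp=-1, e=sp−y≈-0.023499; I≈-3.222523, D=e−e_prev≈1.033093; u=1·(-0.023499)+0·(-3.222523)+1/4·1.033093≈0.234774; next y=1/10·(-0.976501)+3/4·0.234774≈0.078430
n=6: y≈0.078430, sp=-1, e=sp−y≈-1.078430; I≈-4.300954, D=e−e_prev≈-1.054931; u=1·(-1.078430)+0·(-4.300954)+1/4·(-1.054931)≈-1.342163; next y=1/10·0.078430+3/4·(-1.342163)≈-0.998779
n=7: y≈-0.998779, sp=1, e=sp−y≈1.998779; I≈-2.302174, D=e−e_prev≈3.077210; u=1·1.998779+0·(-2.302174)+1/4·3.077210≈2.768082; next y=1/10·(-0.998779)+3/4·2.768082≈1.976183
n=8: y≈1.976183, sp=1, e=sp−y≈-0.976183; I≈-3.278358, D=e−e_prev≈-2.974963; u=1·(-0.976183)+0·(-3.278358)+1/4·(-2.974963)≈-1.719924; next y=1/10·1.976183+3/4·(-1.719924)≈-1.092325

0 -1 -1.250 0.000
1 -1 0.172 -0.938
2 -1 -1.278 0.035
3 -1 0.203 -0.955
4 -1 -1.310 0.057
5 -1 0.235 -0.977
6 -1 -1.342 0.078
7 1 2.768 -0.999
8 1 -1.720 1.976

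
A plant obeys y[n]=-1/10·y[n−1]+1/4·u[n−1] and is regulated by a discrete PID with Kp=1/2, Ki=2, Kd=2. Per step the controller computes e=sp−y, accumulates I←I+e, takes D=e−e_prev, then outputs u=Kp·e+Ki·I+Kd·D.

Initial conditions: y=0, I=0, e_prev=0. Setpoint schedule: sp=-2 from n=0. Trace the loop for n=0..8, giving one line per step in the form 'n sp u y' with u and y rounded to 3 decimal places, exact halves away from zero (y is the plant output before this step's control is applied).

0 -2 -9.000 0.000
1 -2 1.125 -2.250
2 -2 -15.278 0.506
3 -2 4.916 -3.870
4 -2 -24.784 1.616
5 -2 14.837 -6.358
6 -2 -40.557 4.345
7 -2 35.293 -10.574
8 -2 -69.442 9.881

(exact arithmetic carried between steps; '≈' marks a value shown rounded to 6 d.p. or computed from one; I and e_prev carry over from the previous line; the table rounds u and y to 3 d.p., halves away from zero)
n=0: y=0, sp=-2, e=sp−y=-2; I=-2, D=e−e_prev=-2; u=1/2·(-2)+2·(-2)+2·(-2)=-9; next y=-1/10·0+1/4·(-9)=-2.25
n=1: y=-2.25, sp=-2, e=sp−y=0.25; I=-1.75, D=e−e_prev=2.25; u=1/2·0.25+2·(-1.75)+2·2.25=1.125; next y=-1/10·(-2.25)+1/4·1.125=0.50625
n=2: y=0.50625, sp=-2, e=sp−y=-2.50625; I=-4.25625, D=e−e_prev=-2.75625; u=1/2·(-2.50625)+2·(-4.25625)+2·(-2.75625)=-15.278125; next y=-1/10·0.50625+1/4·(-15.278125)≈-3.870156
n=3: y≈-3.870156, sp=-2, e=sp−y≈1.870156; I≈-2.386094, D=e−e_prev≈4.376406; u=1/2·1.870156+2·(-2.386094)+2·4.376406≈4.915703; next y=-1/10·(-3.870156)+1/4·4.915703≈1.615941
n=4: y≈1.615941, sp=-2, e=sp−y≈-3.615941; I≈-6.002035, D=e−e_prev≈-5.486098; u=1/2·(-3.615941)+2·(-6.002035)+2·(-5.486098)≈-24.784236; next y=-1/10·1.615941+1/4·(-24.784236)≈-6.357653
n=5: y≈-6.357653, sp=-2, e=sp−y≈4.357653; I≈-1.644382, D=e−e_prev≈7.973595; u=1/2·4.357653+2·(-1.644382)+2·7.973595≈14.837252; next y=-1/10·(-6.357653)+1/4·14.837252≈4.345078
n=6: y≈4.345078, sp=-2, e=sp−y≈-6.345078; I≈-7.989460, D=e−e_prev≈-10.702732; u=1/2·(-6.345078)+2·(-7.989460)+2·(-10.702732)≈-40.556923; next y=-1/10·4.345078+1/4·(-40.556923)≈-10.573739
n=7: y≈-10.573739, sp=-2, e=sp−y≈8.573739; I≈0.584278, D=e−e_prev≈14.918817; u=1/2·8.573739+2·0.584278+2·14.918817≈35.293059; next y=-1/10·(-10.573739)+1/4·35.293059≈9.880639
n=8: y≈9.880639, sp=-2, e=sp−y≈-11.880639; I≈-11.296360, D=e−e_prev≈-20.454377; u=1/2·(-11.880639)+2·(-11.296360)+2·(-20.454377)≈-69.441795; next y=-1/10·9.880639+1/4·(-69.441795)≈-18.348513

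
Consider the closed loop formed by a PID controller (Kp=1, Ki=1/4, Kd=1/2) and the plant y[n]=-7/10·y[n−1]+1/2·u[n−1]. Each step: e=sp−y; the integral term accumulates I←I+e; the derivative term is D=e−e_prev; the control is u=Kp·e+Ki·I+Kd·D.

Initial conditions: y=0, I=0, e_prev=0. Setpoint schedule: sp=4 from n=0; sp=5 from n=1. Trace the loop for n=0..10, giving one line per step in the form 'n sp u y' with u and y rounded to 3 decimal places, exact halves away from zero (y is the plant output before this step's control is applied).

0 4 7.000 0.000
1 5 1.625 3.500
2 5 12.241 -1.638
3 5 -4.251 7.267
4 5 24.972 -7.212
5 5 -22.521 17.534
6 5 58.590 -23.534
7 5 -76.092 45.769
8 5 151.110 -70.084
9 5 -228.767 124.614
10 5 409.576 -201.613

(exact arithmetic carried between steps; '≈' marks a value shown rounded to 6 d.p. or computed from one; I and e_prev carry over from the previous line; the table rounds u and y to 3 d.p., halves away from zero)
n=0: y=0, sp=4, e=sp−y=4; I=4, D=e−e_prev=4; u=1·4+1/4·4+1/2·4=7; next y=-7/10·0+1/2·7=3.5
n=1: y=3.5, sp=5, e=sp−y=1.5; I=5.5, D=e−e_prev=-2.5; u=1·1.5+1/4·5.5+1/2·(-2.5)=1.625; next y=-7/10·3.5+1/2·1.625=-1.6375
n=2: y=-1.6375, sp=5, e=sp−y=6.6375; I=12.1375, D=e−e_prev=5.1375; u=1·6.6375+1/4·12.1375+1/2·5.1375=12.240625; next y=-7/10·(-1.6375)+1/2·12.240625≈7.266563
n=3: y≈7.266563, sp=5, e=sp−y≈-2.266563; I≈9.870938, D=e−e_prev≈-8.904063; u=1·(-2.266563)+1/4·9.870938+1/2·(-8.904063)≈-4.250859; next y=-7/10·7.266563+1/2·(-4.250859)≈-7.212023
n=4: y≈-7.212023, sp=5, e=sp−y≈12.212023; I≈22.082961, D=e−e_prev≈14.478586; u=1·12.212023+1/4·22.082961+1/2·14.478586≈24.972057; next y=-7/10·(-7.212023)+1/2·24.972057≈17.534445
n=5: y≈17.534445, sp=5, e=sp−y≈-12.534445; I≈9.548516, D=e−e_prev≈-24.746468; u=1·(-12.534445)+1/4·9.548516+1/2·(-24.746468)≈-22.520550; next y=-7/10·17.534445+1/2·(-22.520550)≈-23.534386
n=6: y≈-23.534386, sp=5, e=sp−y≈28.534386; I≈38.082902, D=e−e_prev≈41.068831; u=1·28.534386+1/4·38.082902+1/2·41.068831≈58.589527; next y=-7/10·(-23.534386)+1/2·58.589527≈45.768834
n=7: y≈45.768834, sp=5, e=sp−y≈-40.768834; I≈-2.685932, D=e−e_prev≈-69.303220; u=1·(-40.768834)+1/4·(-2.685932)+1/2·(-69.303220)≈-76.091927; next y=-7/10·45.768834+1/2·(-76.091927)≈-70.084147
n=8: y≈-70.084147, sp=5, e=sp−y≈75.084147; I≈72.398216, D=e−e_prev≈115.852981; u=1·75.084147+1/4·72.398216+1/2·115.852981≈151.110192; next y=-7/10·(-70.084147)+1/2·151.110192≈124.613999
n=9: y≈124.613999, sp=5, e=sp−y≈-119.613999; I≈-47.215783, D=e−e_prev≈-194.698146; u=1·(-119.613999)+1/4·(-47.215783)+1/2·(-194.698146)≈-228.767018; next y=-7/10·124.613999+1/2·(-228.767018)≈-201.613308
n=10: y≈-201.613308, sp=5, e=sp−y≈206.613308; I≈159.397525, D=e−e_prev≈326.227307; u=1·206.613308+1/4·159.397525+1/2·326.227307≈409.576343; next y=-7/10·(-201.613308)+1/2·409.576343≈345.917487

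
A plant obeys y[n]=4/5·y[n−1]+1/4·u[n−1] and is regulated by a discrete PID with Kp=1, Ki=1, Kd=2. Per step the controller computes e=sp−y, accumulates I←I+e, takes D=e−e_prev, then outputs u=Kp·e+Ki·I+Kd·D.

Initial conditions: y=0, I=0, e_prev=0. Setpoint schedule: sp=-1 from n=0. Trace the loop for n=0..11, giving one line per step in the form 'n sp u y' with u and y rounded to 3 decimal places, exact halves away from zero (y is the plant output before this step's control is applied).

0 -1 -4.000 0.000
1 -1 1.000 -1.000
2 -1 -2.800 -0.550
3 -1 0.010 -1.140
4 -1 -1.952 -0.910
5 -1 -0.357 -1.216
6 -1 -1.369 -1.062
7 -1 -0.480 -1.192
8 -1 -1.022 -1.073
9 -1 -0.549 -1.114
10 -1 -0.859 -1.028
11 -1 -0.623 -1.037

(exact arithmetic carried between steps; '≈' marks a value shown rounded to 6 d.p. or computed from one; I and e_prev carry over from the previous line; the table rounds u and y to 3 d.p., halves away from zero)
n=0: y=0, sp=-1, e=sp−y=-1; I=-1, D=e−e_prev=-1; u=1·(-1)+1·(-1)+2·(-1)=-4; next y=4/5·0+1/4·(-4)=-1
n=1: y=-1, sp=-1, e=sp−y=0; I=-1, D=e−e_prev=1; u=1·0+1·(-1)+2·1=1; next y=4/5·(-1)+1/4·1=-0.55
n=2: y=-0.55, sp=-1, e=sp−y=-0.45; I=-1.45, D=e−e_prev=-0.45; u=1·(-0.45)+1·(-1.45)+2·(-0.45)=-2.8; next y=4/5·(-0.55)+1/4·(-2.8)=-1.14
n=3: y=-1.14, sp=-1, e=sp−y=0.14; I=-1.31, D=e−e_prev=0.59; u=1·0.14+1·(-1.31)+2·0.59=0.01; next y=4/5·(-1.14)+1/4·0.01=-0.9095
n=4: y=-0.9095, sp=-1, e=sp−y=-0.0905; I=-1.4005, D=e−e_prev=-0.2305; u=1·(-0.0905)+1·(-1.4005)+2·(-0.2305)=-1.952; next y=4/5·(-0.9095)+1/4·(-1.952)=-1.2156
n=5: y=-1.2156, sp=-1, e=sp−y=0.2156; I=-1.1849, D=e−e_prev=0.3061; u=1·0.2156+1·(-1.1849)+2·0.3061=-0.3571; next y=4/5·(-1.2156)+1/4·(-0.3571)=-1.061755
n=6: y=-1.061755, sp=-1, e=sp−y=0.061755; I=-1.123145, D=e−e_prev=-0.153845; u=1·0.061755+1·(-1.123145)+2·(-0.153845)=-1.36908; next y=4/5·(-1.061755)+1/4·(-1.36908)=-1.191674
n=7: y=-1.191674, sp=-1, e=sp−y=0.191674; I=-0.931471, D=e−e_prev=0.129919; u=1·0.191674+1·(-0.931471)+2·0.129919=-0.479959; next y=4/5·(-1.191674)+1/4·(-0.479959)≈-1.073329
n=8: y≈-1.073329, sp=-1, e=sp−y≈0.073329; I≈-0.858142, D=e−e_prev≈-0.118345; u=1·0.073329+1·(-0.858142)+2·(-0.118345)≈-1.021503; next y=4/5·(-1.073329)+1/4·(-1.021503)≈-1.114039
n=9: y≈-1.114039, sp=-1, e=sp−y≈0.114039; I≈-0.744103, D=e−e_prev≈0.040710; u=1·0.114039+1·(-0.744103)+2·0.040710≈-0.548644; next y=4/5·(-1.114039)+1/4·(-0.548644)≈-1.028392
n=10: y≈-1.028392, sp=-1, e=sp−y≈0.028392; I≈-0.715711, D=e−e_prev≈-0.085647; u=1·0.028392+1·(-0.715711)+2·(-0.085647)≈-0.858612; next y=4/5·(-1.028392)+1/4·(-0.858612)≈-1.037367
n=11: y≈-1.037367, sp=-1, e=sp−y≈0.037367; I≈-0.678344, D=e−e_prev≈0.008975; u=1·0.037367+1·(-0.678344)+2·0.008975≈-0.623028; next y=4/5·(-1.037367)+1/4·(-0.623028)≈-0.985650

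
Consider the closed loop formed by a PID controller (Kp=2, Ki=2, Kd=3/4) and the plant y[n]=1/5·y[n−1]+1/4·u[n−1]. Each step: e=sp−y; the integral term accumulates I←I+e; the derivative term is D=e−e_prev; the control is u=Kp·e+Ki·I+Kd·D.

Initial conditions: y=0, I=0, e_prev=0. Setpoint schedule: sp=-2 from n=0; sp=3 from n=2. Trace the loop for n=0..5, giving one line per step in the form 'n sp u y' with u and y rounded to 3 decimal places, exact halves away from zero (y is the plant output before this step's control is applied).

0 -2 -9.500 0.000
1 -2 -0.719 -2.375
2 3 13.829 -0.655
3 3 -0.231 3.326
4 3 15.016 0.607
5 3 2.239 3.876

(exact arithmetic carried between steps; '≈' marks a value shown rounded to 6 d.p. or computed from one; I and e_prev carry over from the previous line; the table rounds u and y to 3 d.p., halves away from zero)
n=0: y=0, sp=-2, e=sp−y=-2; I=-2, D=e−e_prev=-2; u=2·(-2)+2·(-2)+3/4·(-2)=-9.5; next y=1/5·0+1/4·(-9.5)=-2.375
n=1: y=-2.375, sp=-2, e=sp−y=0.375; I=-1.625, D=e−e_prev=2.375; u=2·0.375+2·(-1.625)+3/4·2.375=-0.71875; next y=1/5·(-2.375)+1/4·(-0.71875)≈-0.654688
n=2: y≈-0.654688, sp=3, e=sp−y≈3.654688; I≈2.029688, D=e−e_prev≈3.279688; u=2·3.654688+2·2.029688+3/4·3.279688≈13.828516; next y=1/5·(-0.654688)+1/4·13.828516≈3.326191
n=3: y≈3.326191, sp=3, e=sp−y≈-0.326191; I≈1.703496, D=e−e_prev≈-3.980879; u=2·(-0.326191)+2·1.703496+3/4·(-3.980879)≈-0.231050; next y=1/5·3.326191+1/4·(-0.231050)≈0.607476
n=4: y≈0.607476, sp=3, e=sp−y≈2.392524; I≈4.096020, D=e−e_prev≈2.718716; u=2·2.392524+2·4.096020+3/4·2.718716≈15.016126; next y=1/5·0.607476+1/4·15.016126≈3.875527
n=5: y≈3.875527, sp=3, e=sp−y≈-0.875527; I≈3.220494, D=e−e_prev≈-3.268051; u=2·(-0.875527)+2·3.220494+3/4·(-3.268051)≈2.238896; next y=1/5·3.875527+1/4·2.238896≈1.334829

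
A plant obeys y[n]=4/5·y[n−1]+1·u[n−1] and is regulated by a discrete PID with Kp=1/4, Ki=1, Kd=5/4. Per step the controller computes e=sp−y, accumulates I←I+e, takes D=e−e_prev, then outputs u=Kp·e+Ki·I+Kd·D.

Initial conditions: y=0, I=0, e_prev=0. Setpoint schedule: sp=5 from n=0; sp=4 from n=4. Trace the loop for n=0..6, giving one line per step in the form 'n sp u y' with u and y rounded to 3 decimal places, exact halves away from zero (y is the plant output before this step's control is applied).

0 5 12.500 0.000
1 5 -20.000 12.500
2 5 44.375 -10.000
3 5 -84.688 36.375
4 4 169.313 -55.588
5 4 -335.878 124.843
6 4 670.933 -236.004

(exact arithmetic carried between steps; '≈' marks a value shown rounded to 6 d.p. or computed from one; I and e_prev carry over from the previous line; the table rounds u and y to 3 d.p., halves away from zero)
n=0: y=0, sp=5, e=sp−y=5; I=5, D=e−e_prev=5; u=1/4·5+1·5+5/4·5=12.5; next y=4/5·0+1·12.5=12.5
n=1: y=12.5, sp=5, e=sp−y=-7.5; I=-2.5, D=e−e_prev=-12.5; u=1/4·(-7.5)+1·(-2.5)+5/4·(-12.5)=-20; next y=4/5·12.5+1·(-20)=-10
n=2: y=-10, sp=5, e=sp−y=15; I=12.5, D=e−e_prev=22.5; u=1/4·15+1·12.5+5/4·22.5=44.375; next y=4/5·(-10)+1·44.375=36.375
n=3: y=36.375, sp=5, e=sp−y=-31.375; I=-18.875, D=e−e_prev=-46.375; u=1/4·(-31.375)+1·(-18.875)+5/4·(-46.375)=-84.6875; next y=4/5·36.375+1·(-84.6875)=-55.5875
n=4: y=-55.5875, sp=4, e=sp−y=59.5875; I=40.7125, D=e−e_prev=90.9625; u=1/4·59.5875+1·40.7125+5/4·90.9625=169.3125; next y=4/5·(-55.5875)+1·169.3125=124.8425
n=5: y=124.8425, sp=4, e=sp−y=-120.8425; I=-80.13, D=e−e_prev=-180.43; u=1/4·(-120.8425)+1·(-80.13)+5/4·(-180.43)=-335.878125; next y=4/5·124.8425+1·(-335.878125)=-236.004125
n=6: y=-236.004125, sp=4, e=sp−y=240.004125; I=159.874125, D=e−e_prev=360.846625; u=1/4·240.004125+1·159.874125+5/4·360.846625≈670.933438; next y=4/5·(-236.004125)+1·670.933438≈482.130138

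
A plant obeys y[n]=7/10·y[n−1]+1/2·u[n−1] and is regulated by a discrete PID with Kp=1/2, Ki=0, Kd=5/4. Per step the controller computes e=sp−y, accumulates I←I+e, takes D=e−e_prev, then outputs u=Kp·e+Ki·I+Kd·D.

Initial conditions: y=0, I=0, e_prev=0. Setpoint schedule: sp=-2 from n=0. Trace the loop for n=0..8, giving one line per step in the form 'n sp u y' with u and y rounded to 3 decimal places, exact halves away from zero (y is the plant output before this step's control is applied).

0 -2 -3.500 0.000
1 -2 2.063 -1.750
2 -2 -2.848 -0.194
3 -2 1.488 -1.560
4 -2 -2.341 -0.348
5 -2 1.039 -1.414
6 -2 -1.945 -0.470
7 -2 0.690 -1.301
8 -2 -1.636 -0.566

(exact arithmetic carried between steps; '≈' marks a value shown rounded to 6 d.p. or computed from one; I and e_prev carry over from the previous line; the table rounds u and y to 3 d.p., halves away from zero)
n=0: y=0, sp=-2, e=sp−y=-2; I=-2, D=e−e_prev=-2; u=1/2·(-2)+0·(-2)+5/4·(-2)=-3.5; next y=7/10·0+1/2·(-3.5)=-1.75
n=1: y=-1.75, sp=-2, e=sp−y=-0.25; I=-2.25, D=e−e_prev=1.75; u=1/2·(-0.25)+0·(-2.25)+5/4·1.75=2.0625; next y=7/10·(-1.75)+1/2·2.0625=-0.19375
n=2: y=-0.19375, sp=-2, e=sp−y=-1.80625; I=-4.05625, D=e−e_prev=-1.55625; u=1/2·(-1.80625)+0·(-4.05625)+5/4·(-1.55625)≈-2.848438; next y=7/10·(-0.19375)+1/2·(-2.848438)≈-1.559844
n=3: y≈-1.559844, sp=-2, e=sp−y≈-0.440156; I≈-4.496406, D=e−e_prev≈1.366094; u=1/2·(-0.440156)+0·(-4.496406)+5/4·1.366094≈1.487539; next y=7/10·(-1.559844)+1/2·1.487539≈-0.348121
n=4: y≈-0.348121, sp=-2, e=sp−y≈-1.651879; I≈-6.148285, D=e−e_prev≈-1.211723; u=1/2·(-1.651879)+0·(-6.148285)+5/4·(-1.211723)≈-2.340593; next y=7/10·(-0.348121)+1/2·(-2.340593)≈-1.413981
n=5: y≈-1.413981, sp=-2, e=sp−y≈-0.586019; I≈-6.734304, D=e−e_prev≈1.065860; u=1/2·(-0.586019)+0·(-6.734304)+5/4·1.065860≈1.039316; next y=7/10·(-1.413981)+1/2·1.039316≈-0.470129
n=6: y≈-0.470129, sp=-2, e=sp−y≈-1.529871; I≈-8.264175, D=e−e_prev≈-0.943852; u=1/2·(-1.529871)+0·(-8.264175)+5/4·(-0.943852)≈-1.944751; next y=7/10·(-0.470129)+1/2·(-1.944751)≈-1.301466
n=7: y≈-1.301466, sp=-2, e=sp−y≈-0.698534; I≈-8.962709, D=e−e_prev≈0.831337; u=1/2·(-0.698534)+0·(-8.962709)+5/4·0.831337≈0.689904; next y=7/10·(-1.301466)+1/2·0.689904≈-0.566074
n=8: y≈-0.566074, sp=-2, e=sp−y≈-1.433926; I≈-10.396635, D=e−e_prev≈-0.735392; u=1/2·(-1.433926)+0·(-10.396635)+5/4·(-0.735392)≈-1.636202; next y=7/10·(-0.566074)+1/2·(-1.636202)≈-1.214353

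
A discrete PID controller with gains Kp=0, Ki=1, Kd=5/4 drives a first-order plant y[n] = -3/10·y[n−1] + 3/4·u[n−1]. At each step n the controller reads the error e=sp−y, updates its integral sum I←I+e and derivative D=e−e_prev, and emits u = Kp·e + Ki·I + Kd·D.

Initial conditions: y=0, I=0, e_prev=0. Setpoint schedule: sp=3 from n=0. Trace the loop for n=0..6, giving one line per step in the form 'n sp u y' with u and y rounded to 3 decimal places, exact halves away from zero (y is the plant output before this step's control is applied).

(exact arithmetic carried between steps; '≈' marks a value shown rounded to 6 d.p. or computed from one; I and e_prev carry over from the previous line; the table rounds u and y to 3 d.p., halves away from zero)
n=0: y=0, sp=3, e=sp−y=3; I=3, D=e−e_prev=3; u=0·3+1·3+5/4·3=6.75; next y=-3/10·0+3/4·6.75=5.0625
n=1: y=5.0625, sp=3, e=sp−y=-2.0625; I=0.9375, D=e−e_prev=-5.0625; u=0·(-2.0625)+1·0.9375+5/4·(-5.0625)=-5.390625; next y=-3/10·5.0625+3/4·(-5.390625)≈-5.561719
n=2: y≈-5.561719, sp=3, e=sp−y≈8.561719; I≈9.499219, D=e−e_prev≈10.624219; u=0·8.561719+1·9.499219+5/4·10.624219≈22.779492; next y=-3/10·(-5.561719)+3/4·22.779492≈18.753135
n=3: y≈18.753135, sp=3, e=sp−y≈-15.753135; I≈-6.253916, D=e−e_prev≈-24.314854; u=0·(-15.753135)+1·(-6.253916)+5/4·(-24.314854)≈-36.647483; next y=-3/10·18.753135+3/4·(-36.647483)≈-33.111553
n=4: y≈-33.111553, sp=3, e=sp−y≈36.111553; I≈29.857637, D=e−e_prev≈51.864687; u=0·36.111553+1·29.857637+5/4·51.864687≈94.688496; next y=-3/10·(-33.111553)+3/4·94.688496≈80.949838
n=5: y≈80.949838, sp=3, e=sp−y≈-77.949838; I≈-48.092201, D=e−e_prev≈-114.061390; u=0·(-77.949838)+1·(-48.092201)+5/4·(-114.061390)≈-190.668939; next y=-3/10·80.949838+3/4·(-190.668939)≈-167.286655
n=6: y≈-167.286655, sp=3, e=sp−y≈170.286655; I≈122.194454, D=e−e_prev≈248.236493; u=0·170.286655+1·122.194454+5/4·248.236493≈432.490071; next y=-3/10·(-167.286655)+3/4·432.490071≈374.553550

0 3 6.750 0.000
1 3 -5.391 5.063
2 3 22.779 -5.562
3 3 -36.647 18.753
4 3 94.688 -33.112
5 3 -190.669 80.950
6 3 432.490 -167.287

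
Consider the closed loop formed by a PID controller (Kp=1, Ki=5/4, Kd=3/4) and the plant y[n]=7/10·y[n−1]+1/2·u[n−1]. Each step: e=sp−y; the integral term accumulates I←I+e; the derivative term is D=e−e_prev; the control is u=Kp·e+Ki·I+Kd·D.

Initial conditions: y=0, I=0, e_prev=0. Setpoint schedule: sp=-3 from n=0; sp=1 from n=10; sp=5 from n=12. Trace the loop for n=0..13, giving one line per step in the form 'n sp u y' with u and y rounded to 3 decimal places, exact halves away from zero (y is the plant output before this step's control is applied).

0 -3 -9.000 0.000
1 -3 3.000 -4.500
2 -3 -7.050 -1.650
3 -3 2.490 -4.680
4 -3 -5.630 -2.031
5 -3 1.762 -4.236
6 -3 -4.803 -2.084
7 -3 0.995 -3.860
8 -3 -4.228 -2.205
9 -3 0.377 -3.657
10 1 8.252 -2.372
11 1 -4.081 2.466
12 5 18.056 -0.315
13 5 -7.753 8.808

(exact arithmetic carried between steps; '≈' marks a value shown rounded to 6 d.p. or computed from one; I and e_prev carry over from the previous line; the table rounds u and y to 3 d.p., halves away from zero)
n=0: y=0, sp=-3, e=sp−y=-3; I=-3, D=e−e_prev=-3; u=1·(-3)+5/4·(-3)+3/4·(-3)=-9; next y=7/10·0+1/2·(-9)=-4.5
n=1: y=-4.5, sp=-3, e=sp−y=1.5; I=-1.5, D=e−e_prev=4.5; u=1·1.5+5/4·(-1.5)+3/4·4.5=3; next y=7/10·(-4.5)+1/2·3=-1.65
n=2: y=-1.65, sp=-3, e=sp−y=-1.35; I=-2.85, D=e−e_prev=-2.85; u=1·(-1.35)+5/4·(-2.85)+3/4·(-2.85)=-7.05; next y=7/10·(-1.65)+1/2·(-7.05)=-4.68
n=3: y=-4.68, sp=-3, e=sp−y=1.68; I=-1.17, D=e−e_prev=3.03; u=1·1.68+5/4·(-1.17)+3/4·3.03=2.49; next y=7/10·(-4.68)+1/2·2.49=-2.031
n=4: y=-2.031, sp=-3, e=sp−y=-0.969; I=-2.139, D=e−e_prev=-2.649; u=1·(-0.969)+5/4·(-2.139)+3/4·(-2.649)=-5.6295; next y=7/10·(-2.031)+1/2·(-5.6295)=-4.23645
n=5: y=-4.23645, sp=-3, e=sp−y=1.23645; I=-0.90255, D=e−e_prev=2.20545; u=1·1.23645+5/4·(-0.90255)+3/4·2.20545=1.76235; next y=7/10·(-4.23645)+1/2·1.76235=-2.08434
n=6: y=-2.08434, sp=-3, e=sp−y=-0.91566; I=-1.81821, D=e−e_prev=-2.15211; u=1·(-0.91566)+5/4·(-1.81821)+3/4·(-2.15211)=-4.802505; next y=7/10·(-2.08434)+1/2·(-4.802505)≈-3.860291
n=7: y≈-3.860291, sp=-3, e=sp−y≈0.860291; I≈-0.957920, D=e−e_prev≈1.775951; u=1·0.860291+5/4·(-0.957920)+3/4·1.775951≈0.994854; next y=7/10·(-3.860291)+1/2·0.994854≈-2.204776
n=8: y≈-2.204776, sp=-3, e=sp−y≈-0.795224; I≈-1.753143, D=e−e_prev≈-1.655514; u=1·(-0.795224)+5/4·(-1.753143)+3/4·(-1.655514)≈-4.228288; next y=7/10·(-2.204776)+1/2·(-4.228288)≈-3.657488
n=9: y≈-3.657488, sp=-3, e=sp−y≈0.657488; I≈-1.095656, D=e−e_prev≈1.452711; u=1·0.657488+5/4·(-1.095656)+3/4·1.452711≈0.377451; next y=7/10·(-3.657488)+1/2·0.377451≈-2.371516
n=10: y≈-2.371516, sp=1, e=sp−y≈3.371516; I≈2.275860, D=e−e_prev≈2.714028; u=1·3.371516+5/4·2.275860+3/4·2.714028≈8.251862; next y=7/10·(-2.371516)+1/2·8.251862≈2.465870
n=11: y≈2.465870, sp=1, e=sp−y≈-1.465870; I≈0.809990, D=e−e_prev≈-4.837385; u=1·(-1.465870)+5/4·0.809990+3/4·(-4.837385)≈-4.081421; next y=7/10·2.465870+1/2·(-4.081421)≈-0.314602
n=12: y≈-0.314602, sp=5, e=sp−y≈5.314602; I≈6.124592, D=e−e_prev≈6.780472; u=1·5.314602+5/4·6.124592+3/4·6.780472≈18.055695; next y=7/10·(-0.314602)+1/2·18.055695≈8.807626
n=13: y≈8.807626, sp=5, e=sp−y≈-3.807626; I≈2.316965, D=e−e_prev≈-9.122228; u=1·(-3.807626)+5/4·2.316965+3/4·(-9.122228)≈-7.753091; next y=7/10·8.807626+1/2·(-7.753091)≈2.288793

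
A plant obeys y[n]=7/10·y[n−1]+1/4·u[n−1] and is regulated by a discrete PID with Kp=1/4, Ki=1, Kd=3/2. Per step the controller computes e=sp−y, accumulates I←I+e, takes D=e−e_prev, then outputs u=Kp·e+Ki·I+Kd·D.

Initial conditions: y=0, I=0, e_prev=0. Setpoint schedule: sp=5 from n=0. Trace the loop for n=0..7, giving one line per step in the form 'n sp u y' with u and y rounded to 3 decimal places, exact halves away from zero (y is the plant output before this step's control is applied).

(exact arithmetic carried between steps; '≈' marks a value shown rounded to 6 d.p. or computed from one; I and e_prev carry over from the previous line; the table rounds u and y to 3 d.p., halves away from zero)
n=0: y=0, sp=5, e=sp−y=5; I=5, D=e−e_prev=5; u=1/4·5+1·5+3/2·5=13.75; next y=7/10·0+1/4·13.75=3.4375
n=1: y=3.4375, sp=5, e=sp−y=1.5625; I=6.5625, D=e−e_prev=-3.4375; u=1/4·1.5625+1·6.5625+3/2·(-3.4375)=1.796875; next y=7/10·3.4375+1/4·1.796875≈2.855469
n=2: y≈2.855469, sp=5, e=sp−y≈2.144531; I≈8.707031, D=e−e_prev≈0.582031; u=1/4·2.144531+1·8.707031+3/2·0.582031≈10.116211; next y=7/10·2.855469+1/4·10.116211≈4.527881
n=3: y≈4.527881, sp=5, e=sp−y≈0.472119; I≈9.179150, D=e−e_prev≈-1.672412; u=1/4·0.472119+1·9.179150+3/2·(-1.672412)≈6.788562; next y=7/10·4.527881+1/4·6.788562≈4.866657
n=4: y≈4.866657, sp=5, e=sp−y≈0.133343; I≈9.312493, D=e−e_prev≈-0.338776; u=1/4·0.133343+1·9.312493+3/2·(-0.338776)≈8.837665; next y=7/10·4.866657+1/4·8.837665≈5.616076
n=5: y≈5.616076, sp=5, e=sp−y≈-0.616076; I≈8.696417, D=e−e_prev≈-0.749419; u=1/4·(-0.616076)+1·8.696417+3/2·(-0.749419)≈7.418270; next y=7/10·5.616076+1/4·7.418270≈5.785821
n=6: y≈5.785821, sp=5, e=sp−y≈-0.785821; I≈7.910596, D=e−e_prev≈-0.169745; u=1/4·(-0.785821)+1·7.910596+3/2·(-0.169745)≈7.459524; next y=7/10·5.785821+1/4·7.459524≈5.914956
n=7: y≈5.914956, sp=5, e=sp−y≈-0.914956; I≈6.995641, D=e−e_prev≈-0.129135; u=1/4·(-0.914956)+1·6.995641+3/2·(-0.129135)≈6.573200; next y=7/10·5.914956+1/4·6.573200≈5.783769

0 5 13.750 0.000
1 5 1.797 3.438
2 5 10.116 2.855
3 5 6.789 4.528
4 5 8.838 4.867
5 5 7.418 5.616
6 5 7.460 5.786
7 5 6.573 5.915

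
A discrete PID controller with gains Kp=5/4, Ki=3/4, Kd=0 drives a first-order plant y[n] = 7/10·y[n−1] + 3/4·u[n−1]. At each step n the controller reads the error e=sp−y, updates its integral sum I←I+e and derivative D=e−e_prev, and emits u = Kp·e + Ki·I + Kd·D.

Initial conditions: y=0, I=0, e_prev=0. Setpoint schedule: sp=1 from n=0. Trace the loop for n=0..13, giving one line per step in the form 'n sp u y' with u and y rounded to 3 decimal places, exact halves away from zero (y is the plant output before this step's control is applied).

(exact arithmetic carried between steps; '≈' marks a value shown rounded to 6 d.p. or computed from one; I and e_prev carry over from the previous line; the table rounds u and y to 3 d.p., halves away from zero)
n=0: y=0, sp=1, e=sp−y=1; I=1, D=e−e_prev=1; u=5/4·1+3/4·1+0·1=2; next y=7/10·0+3/4·2=1.5
n=1: y=1.5, sp=1, e=sp−y=-0.5; I=0.5, D=e−e_prev=-1.5; u=5/4·(-0.5)+3/4·0.5+0·(-1.5)=-0.25; next y=7/10·1.5+3/4·(-0.25)=0.8625
n=2: y=0.8625, sp=1, e=sp−y=0.1375; I=0.6375, D=e−e_prev=0.6375; u=5/4·0.1375+3/4·0.6375+0·0.6375=0.65; next y=7/10·0.8625+3/4·0.65=1.09125
n=3: y=1.09125, sp=1, e=sp−y=-0.09125; I=0.54625, D=e−e_prev=-0.22875; u=5/4·(-0.09125)+3/4·0.54625+0·(-0.22875)=0.295625; next y=7/10·1.09125+3/4·0.295625≈0.985594
n=4: y≈0.985594, sp=1, e=sp−y≈0.014406; I≈0.560656, D=e−e_prev≈0.105656; u=5/4·0.014406+3/4·0.560656+0·0.105656≈0.4385; next y=7/10·0.985594+3/4·0.4385≈1.018791
n=5: y≈1.018791, sp=1, e=sp−y≈-0.018791; I≈0.541866, D=e−e_prev≈-0.033197; u=5/4·(-0.018791)+3/4·0.541866+0·(-0.033197)≈0.382911; next y=7/10·1.018791+3/4·0.382911≈1.000337
n=6: y≈1.000337, sp=1, e=sp−y≈-0.000337; I≈0.541529, D=e−e_prev≈0.018454; u=5/4·(-0.000337)+3/4·0.541529+0·0.018454≈0.405726; next y=7/10·1.000337+3/4·0.405726≈1.004530
n=7: y≈1.004530, sp=1, e=sp−y≈-0.004530; I≈0.536999, D=e−e_prev≈-0.004193; u=5/4·(-0.004530)+3/4·0.536999+0·(-0.004193)≈0.397087; next y=7/10·1.004530+3/4·0.397087≈1.000986
n=8: y≈1.000986, sp=1, e=sp−y≈-0.000986; I≈0.536013, D=e−e_prev≈0.003544; u=5/4·(-0.000986)+3/4·0.536013+0·0.003544≈0.400777; next y=7/10·1.000986+3/4·0.400777≈1.001273
n=9: y≈1.001273, sp=1, e=sp−y≈-0.001273; I≈0.534740, D=e−e_prev≈-0.000287; u=5/4·(-0.001273)+3/4·0.534740+0·(-0.000287)≈0.399463; next y=7/10·1.001273+3/4·0.399463≈1.000489
n=10: y≈1.000489, sp=1, e=sp−y≈-0.000489; I≈0.534251, D=e−e_prev≈0.000784; u=5/4·(-0.000489)+3/4·0.534251+0·0.000784≈0.400077; next y=7/10·1.000489+3/4·0.400077≈1.000400
n=11: y≈1.000400, sp=1, e=sp−y≈-0.000400; I≈0.533851, D=e−e_prev≈0.000089; u=5/4·(-0.000400)+3/4·0.533851+0·0.000089≈0.399888; next y=7/10·1.000400+3/4·0.399888≈1.000196
n=12: y≈1.000196, sp=1, e=sp−y≈-0.000196; I≈0.533655, D=e−e_prev≈0.000204; u=5/4·(-0.000196)+3/4·0.533655+0·0.000204≈0.399996; next y=7/10·1.000196+3/4·0.399996≈1.000134
n=13: y≈1.000134, sp=1, e=sp−y≈-0.000134; I≈0.533521, D=e−e_prev≈0.000062; u=5/4·(-0.000134)+3/4·0.533521+0·0.000062≈0.399973; next y=7/10·1.000134+3/4·0.399973≈1.000073

0 1 2.000 0.000
1 1 -0.250 1.500
2 1 0.650 0.863
3 1 0.296 1.091
4 1 0.439 0.986
5 1 0.383 1.019
6 1 0.406 1.000
7 1 0.397 1.005
8 1 0.401 1.001
9 1 0.399 1.001
10 1 0.400 1.000
11 1 0.400 1.000
12 1 0.400 1.000
13 1 0.400 1.000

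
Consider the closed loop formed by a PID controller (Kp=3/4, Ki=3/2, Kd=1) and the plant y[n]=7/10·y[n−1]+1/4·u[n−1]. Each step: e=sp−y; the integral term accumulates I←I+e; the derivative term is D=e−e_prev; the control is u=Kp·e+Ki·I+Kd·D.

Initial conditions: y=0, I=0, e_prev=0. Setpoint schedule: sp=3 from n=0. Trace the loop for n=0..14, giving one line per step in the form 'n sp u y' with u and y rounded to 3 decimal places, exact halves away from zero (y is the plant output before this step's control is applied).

(exact arithmetic carried between steps; '≈' marks a value shown rounded to 6 d.p. or computed from one; I and e_prev carry over from the previous line; the table rounds u and y to 3 d.p., halves away from zero)
n=0: y=0, sp=3, e=sp−y=3; I=3, D=e−e_prev=3; u=3/4·3+3/2·3+1·3=9.75; next y=7/10·0+1/4·9.75=2.4375
n=1: y=2.4375, sp=3, e=sp−y=0.5625; I=3.5625, D=e−e_prev=-2.4375; u=3/4·0.5625+3/2·3.5625+1·(-2.4375)=3.328125; next y=7/10·2.4375+1/4·3.328125≈2.538281
n=2: y≈2.538281, sp=3, e=sp−y≈0.461719; I≈4.024219, D=e−e_prev≈-0.100781; u=3/4·0.461719+3/2·4.024219+1·(-0.100781)≈6.281836; next y=7/10·2.538281+1/4·6.281836≈3.347256
n=3: y≈3.347256, sp=3, e=sp−y≈-0.347256; I≈3.676963, D=e−e_prev≈-0.808975; u=3/4·(-0.347256)+3/2·3.676963+1·(-0.808975)≈4.446028; next y=7/10·3.347256+1/4·4.446028≈3.454586
n=4: y≈3.454586, sp=3, e=sp−y≈-0.454586; I≈3.222377, D=e−e_prev≈-0.107330; u=3/4·(-0.454586)+3/2·3.222377+1·(-0.107330)≈4.385296; next y=7/10·3.454586+1/4·4.385296≈3.514534
n=5: y≈3.514534, sp=3, e=sp−y≈-0.514534; I≈2.707843, D=e−e_prev≈-0.059948; u=3/4·(-0.514534)+3/2·2.707843+1·(-0.059948)≈3.615915; next y=7/10·3.514534+1/4·3.615915≈3.364153
n=6: y≈3.364153, sp=3, e=sp−y≈-0.364153; I≈2.343690, D=e−e_prev≈0.150381; u=3/4·(-0.364153)+3/2·2.343690+1·0.150381≈3.392802; next y=7/10·3.364153+1/4·3.392802≈3.203107
n=7: y≈3.203107, sp=3, e=sp−y≈-0.203107; I≈2.140583, D=e−e_prev≈0.161045; u=3/4·(-0.203107)+3/2·2.140583+1·0.161045≈3.219589; next y=7/10·3.203107+1/4·3.219589≈3.047072
n=8: y≈3.047072, sp=3, e=sp−y≈-0.047072; I≈2.093510, D=e−e_prev≈0.156035; u=3/4·(-0.047072)+3/2·2.093510+1·0.156035≈3.260996; next y=7/10·3.047072+1/4·3.260996≈2.948200
n=9: y≈2.948200, sp=3, e=sp−y≈0.051800; I≈2.145311, D=e−e_prev≈0.098873; u=3/4·0.051800+3/2·2.145311+1·0.098873≈3.355689; next y=7/10·2.948200+1/4·3.355689≈2.902662
n=10: y≈2.902662, sp=3, e=sp−y≈0.097338; I≈2.242649, D=e−e_prev≈0.045538; u=3/4·0.097338+3/2·2.242649+1·0.045538≈3.482514; next y=7/10·2.902662+1/4·3.482514≈2.902492
n=11: y≈2.902492, sp=3, e=sp−y≈0.097508; I≈2.340157, D=e−e_prev≈0.000170; u=3/4·0.097508+3/2·2.340157+1·0.000170≈3.583536; next y=7/10·2.902492+1/4·3.583536≈2.927628
n=12: y≈2.927628, sp=3, e=sp−y≈0.072372; I≈2.412528, D=e−e_prev≈-0.025136; u=3/4·0.072372+3/2·2.412528+1·(-0.025136)≈3.647935; next y=7/10·2.927628+1/4·3.647935≈2.961324
n=13: y≈2.961324, sp=3, e=sp−y≈0.038676; I≈2.451205, D=e−e_prev≈-0.033695; u=3/4·0.038676+3/2·2.451205+1·(-0.033695)≈3.672119; next y=7/10·2.961324+1/4·3.672119≈2.990956
n=14: y≈2.990956, sp=3, e=sp−y≈0.009044; I≈2.460248, D=e−e_prev≈-0.029633; u=3/4·0.009044+3/2·2.460248+1·(-0.029633)≈3.667523; next y=7/10·2.990956+1/4·3.667523≈3.010550

0 3 9.750 0.000
1 3 3.328 2.438
2 3 6.282 2.538
3 3 4.446 3.347
4 3 4.385 3.455
5 3 3.616 3.515
6 3 3.393 3.364
7 3 3.220 3.203
8 3 3.261 3.047
9 3 3.356 2.948
10 3 3.483 2.903
11 3 3.584 2.902
12 3 3.648 2.928
13 3 3.672 2.961
14 3 3.668 2.991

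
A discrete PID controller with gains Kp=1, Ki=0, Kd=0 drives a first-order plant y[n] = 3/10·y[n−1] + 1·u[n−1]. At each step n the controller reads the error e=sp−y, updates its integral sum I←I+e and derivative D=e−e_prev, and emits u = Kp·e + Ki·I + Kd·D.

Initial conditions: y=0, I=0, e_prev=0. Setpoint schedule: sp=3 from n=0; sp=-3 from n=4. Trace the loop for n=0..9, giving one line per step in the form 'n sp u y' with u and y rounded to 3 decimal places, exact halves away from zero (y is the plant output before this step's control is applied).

0 3 3.000 0.000
1 3 0.000 3.000
2 3 2.100 0.900
3 3 0.630 2.370
4 -3 -4.341 1.341
5 -3 0.939 -3.939
6 -3 -2.757 -0.243
7 -3 -0.170 -2.830
8 -3 -1.981 -1.019
9 -3 -0.713 -2.287

(exact arithmetic carried between steps; '≈' marks a value shown rounded to 6 d.p. or computed from one; I and e_prev carry over from the previous line; the table rounds u and y to 3 d.p., halves away from zero)
n=0: y=0, sp=3, e=sp−y=3; I=3, D=e−e_prev=3; u=1·3+0·3+0·3=3; next y=3/10·0+1·3=3
n=1: y=3, sp=3, e=sp−y=0; I=3, D=e−e_prev=-3; u=1·0+0·3+0·(-3)=0; next y=3/10·3+1·0=0.9
n=2: y=0.9, sp=3, e=sp−y=2.1; I=5.1, D=e−e_prev=2.1; u=1·2.1+0·5.1+0·2.1=2.1; next y=3/10·0.9+1·2.1=2.37
n=3: y=2.37, sp=3, e=sp−y=0.63; I=5.73, D=e−e_prev=-1.47; u=1·0.63+0·5.73+0·(-1.47)=0.63; next y=3/10·2.37+1·0.63=1.341
n=4: y=1.341, sp=-3, e=sp−y=-4.341; I=1.389, D=e−e_prev=-4.971; u=1·(-4.341)+0·1.389+0·(-4.971)=-4.341; next y=3/10·1.341+1·(-4.341)=-3.9387
n=5: y=-3.9387, sp=-3, e=sp−y=0.9387; I=2.3277, D=e−e_prev=5.2797; u=1·0.9387+0·2.3277+0·5.2797=0.9387; next y=3/10·(-3.9387)+1·0.9387=-0.24291
n=6: y=-0.24291, sp=-3, e=sp−y=-2.75709; I=-0.42939, D=e−e_prev=-3.69579; u=1·(-2.75709)+0·(-0.42939)+0·(-3.69579)=-2.75709; next y=3/10·(-0.24291)+1·(-2.75709)=-2.829963
n=7: y=-2.829963, sp=-3, e=sp−y=-0.170037; I=-0.599427, D=e−e_prev=2.587053; u=1·(-0.170037)+0·(-0.599427)+0·2.587053=-0.170037; next y=3/10·(-2.829963)+1·(-0.170037)≈-1.019026
n=8: y≈-1.019026, sp=-3, e=sp−y≈-1.980974; I≈-2.580401, D=e−e_prev≈-1.810937; u=1·(-1.980974)+0·(-2.580401)+0·(-1.810937)≈-1.980974; next y=3/10·(-1.019026)+1·(-1.980974)≈-2.286682
n=9: y≈-2.286682, sp=-3, e=sp−y≈-0.713318; I≈-3.293719, D=e−e_prev≈1.267656; u=1·(-0.713318)+0·(-3.293719)+0·1.267656≈-0.713318; next y=3/10·(-2.286682)+1·(-0.713318)≈-1.399323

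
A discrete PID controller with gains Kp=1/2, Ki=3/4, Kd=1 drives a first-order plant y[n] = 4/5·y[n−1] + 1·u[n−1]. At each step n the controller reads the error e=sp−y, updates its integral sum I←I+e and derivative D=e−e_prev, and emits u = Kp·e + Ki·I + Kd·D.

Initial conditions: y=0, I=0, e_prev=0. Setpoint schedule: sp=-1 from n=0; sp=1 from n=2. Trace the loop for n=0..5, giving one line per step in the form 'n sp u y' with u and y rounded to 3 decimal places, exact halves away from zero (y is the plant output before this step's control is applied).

(exact arithmetic carried between steps; '≈' marks a value shown rounded to 6 d.p. or computed from one; I and e_prev carry over from the previous line; the table rounds u and y to 3 d.p., halves away from zero)
n=0: y=0, sp=-1, e=sp−y=-1; I=-1, D=e−e_prev=-1; u=1/2·(-1)+3/4·(-1)+1·(-1)=-2.25; next y=4/5·0+1·(-2.25)=-2.25
n=1: y=-2.25, sp=-1, e=sp−y=1.25; I=0.25, D=e−e_prev=2.25; u=1/2·1.25+3/4·0.25+1·2.25=3.0625; next y=4/5·(-2.25)+1·3.0625=1.2625
n=2: y=1.2625, sp=1, e=sp−y=-0.2625; I=-0.0125, D=e−e_prev=-1.5125; u=1/2·(-0.2625)+3/4·(-0.0125)+1·(-1.5125)=-1.653125; next y=4/5·1.2625+1·(-1.653125)=-0.643125
n=3: y=-0.643125, sp=1, e=sp−y=1.643125; I=1.630625, D=e−e_prev=1.905625; u=1/2·1.643125+3/4·1.630625+1·1.905625≈3.950156; next y=4/5·(-0.643125)+1·3.950156≈3.435656
n=4: y≈3.435656, sp=1, e=sp−y≈-2.435656; I≈-0.805031, D=e−e_prev≈-4.078781; u=1/2·(-2.435656)+3/4·(-0.805031)+1·(-4.078781)≈-5.900383; next y=4/5·3.435656+1·(-5.900383)≈-3.151858
n=5: y≈-3.151858, sp=1, e=sp−y≈4.151858; I≈3.346827, D=e−e_prev≈6.587514; u=1/2·4.151858+3/4·3.346827+1·6.587514≈11.173563; next y=4/5·(-3.151858)+1·11.173563≈8.652077

0 -1 -2.250 0.000
1 -1 3.063 -2.250
2 1 -1.653 1.263
3 1 3.950 -0.643
4 1 -5.900 3.436
5 1 11.174 -3.152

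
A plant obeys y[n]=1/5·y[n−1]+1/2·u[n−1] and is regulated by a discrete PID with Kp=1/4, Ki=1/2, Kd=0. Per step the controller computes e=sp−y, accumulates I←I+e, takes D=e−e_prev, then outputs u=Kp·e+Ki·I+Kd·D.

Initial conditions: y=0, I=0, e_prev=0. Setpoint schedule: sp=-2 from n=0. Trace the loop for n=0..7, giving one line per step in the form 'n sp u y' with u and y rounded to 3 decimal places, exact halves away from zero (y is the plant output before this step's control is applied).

0 -2 -1.500 0.000
1 -2 -1.938 -0.750
2 -2 -2.286 -1.119
3 -2 -2.541 -1.367
4 -2 -2.725 -1.544
5 -2 -2.857 -1.671
6 -2 -2.953 -1.763
7 -2 -3.022 -1.829

(exact arithmetic carried between steps; '≈' marks a value shown rounded to 6 d.p. or computed from one; I and e_prev carry over from the previous line; the table rounds u and y to 3 d.p., halves away from zero)
n=0: y=0, sp=-2, e=sp−y=-2; I=-2, D=e−e_prev=-2; u=1/4·(-2)+1/2·(-2)+0·(-2)=-1.5; next y=1/5·0+1/2·(-1.5)=-0.75
n=1: y=-0.75, sp=-2, e=sp−y=-1.25; I=-3.25, D=e−e_prev=0.75; u=1/4·(-1.25)+1/2·(-3.25)+0·0.75=-1.9375; next y=1/5·(-0.75)+1/2·(-1.9375)=-1.11875
n=2: y=-1.11875, sp=-2, e=sp−y=-0.88125; I=-4.13125, D=e−e_prev=0.36875; u=1/4·(-0.88125)+1/2·(-4.13125)+0·0.36875≈-2.285938; next y=1/5·(-1.11875)+1/2·(-2.285938)≈-1.366719
n=3: y≈-1.366719, sp=-2, e=sp−y≈-0.633281; I≈-4.764531, D=e−e_prev≈0.247969; u=1/4·(-0.633281)+1/2·(-4.764531)+0·0.247969≈-2.540586; next y=1/5·(-1.366719)+1/2·(-2.540586)≈-1.543637
n=4: y≈-1.543637, sp=-2, e=sp−y≈-0.456363; I≈-5.220895, D=e−e_prev≈0.176918; u=1/4·(-0.456363)+1/2·(-5.220895)+0·0.176918≈-2.724538; next y=1/5·(-1.543637)+1/2·(-2.724538)≈-1.670996
n=5: y≈-1.670996, sp=-2, e=sp−y≈-0.329004; I≈-5.549898, D=e−e_prev≈0.127360; u=1/4·(-0.329004)+1/2·(-5.549898)+0·0.127360≈-2.857200; next y=1/5·(-1.670996)+1/2·(-2.857200)≈-1.762799
n=6: y≈-1.762799, sp=-2, e=sp−y≈-0.237201; I≈-5.787099, D=e−e_prev≈0.091803; u=1/4·(-0.237201)+1/2·(-5.787099)+0·0.091803≈-2.952850; next y=1/5·(-1.762799)+1/2·(-2.952850)≈-1.828985
n=7: y≈-1.828985, sp=-2, e=sp−y≈-0.171015; I≈-5.958114, D=e−e_prev≈0.066185; u=1/4·(-0.171015)+1/2·(-5.958114)+0·0.066185≈-3.021811; next y=1/5·(-1.828985)+1/2·(-3.021811)≈-1.876702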